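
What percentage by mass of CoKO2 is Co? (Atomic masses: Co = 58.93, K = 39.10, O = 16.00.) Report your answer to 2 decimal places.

Molar mass = 1(58.93) + 1(39.10) + 2(16.00) = 130.030 g/mol
Mass of Co per mole = 1 × 58.93 = 58.930 g
% Co = 58.930 / 130.030 × 100 = 45.32%

45.32%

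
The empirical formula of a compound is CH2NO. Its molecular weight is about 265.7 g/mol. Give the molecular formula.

C6H12N6O6

Empirical-formula mass = 44.04 g/mol
n = 265.7 / 44.04 = 6.03 ≈ 6
Molecular formula = (CH2NO)6 = C6H12N6O6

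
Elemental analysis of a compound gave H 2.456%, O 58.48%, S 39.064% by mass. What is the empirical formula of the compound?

H2O3S

Assume 100 g: 2.456 g H, 58.48 g O, 39.064 g S.
H: 2.456 g ÷ 1.008 g/mol = 2.437 mol
O: 58.48 g ÷ 16.00 g/mol = 3.655 mol
S: 39.064 g ÷ 32.07 g/mol = 1.218 mol
Ratios (÷ 1.218): H 2.000, O 3.001, S 1.000
≈ 2:3:1 → H2O3S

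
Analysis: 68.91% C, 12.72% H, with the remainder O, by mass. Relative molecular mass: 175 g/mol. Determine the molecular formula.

Assume 100 g: 68.91 g C, 12.72 g H, 18.37 g O.
Moles — C: 68.91 / 12.01 = 5.738 mol; H: 12.72 / 1.008 = 12.62 mol; O: 18.37 / 16.00 = 1.148 mol
Ratios (÷ 1.148): C 4.997, H 10.991, O 1.000
→ C5H11O
Empirical-formula mass = 87.14 g/mol
n = 175 / 87.14 = 2.01 ≈ 2
Molecular formula = (C5H11O)×2 = C10H22O2

C10H22O2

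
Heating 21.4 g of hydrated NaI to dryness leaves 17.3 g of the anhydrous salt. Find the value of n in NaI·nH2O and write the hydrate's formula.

Mass of water lost = 21.4 − 17.3 = 4.1 g → 4.1 / 18.02 = 0.2275 mol H2O
Molar mass of NaI = 149.89 g/mol → mol NaI = 17.3 / 149.89 = 0.1154
n = 0.2275 / 0.1154 = 1.97 ≈ 2 → NaI·2H2O

NaI·2H2O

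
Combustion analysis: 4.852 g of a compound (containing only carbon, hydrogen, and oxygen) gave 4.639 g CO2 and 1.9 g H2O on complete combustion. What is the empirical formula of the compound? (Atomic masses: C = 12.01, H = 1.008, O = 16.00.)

mol C = 4.639 / 44.01 = 0.1054; mass C = 0.1054 × 12.01 = 1.266 g
mol H = 2 × (1.9 / 18.02) = 0.2109; mass H = 0.2109 × 1.008 = 0.2126 g
mass O = 4.852 − (1.479) = 3.373 g → mol O = 0.2108
Divide by the smallest (0.1054 mol C): C 1.000, H 2.001, O 2.000
→ CH2O2

CH2O2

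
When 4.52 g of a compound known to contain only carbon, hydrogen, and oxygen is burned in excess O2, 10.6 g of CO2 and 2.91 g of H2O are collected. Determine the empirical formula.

mol C = 10.6 / 44.01 = 0.2409; mass C = 0.2409 × 12.01 = 2.893 g
mol H = 2 × (2.91 / 18.02) = 0.3230; mass H = 0.3230 × 1.008 = 0.3256 g
mass O = 4.52 − (3.218) = 1.302 g → mol O = 0.08136
Divide by the smallest (0.08136 mol O): C 2.960, H 3.970, O 1.000
Ratio ≈ 3:4:1, so the empirical formula is C3H4O

C3H4O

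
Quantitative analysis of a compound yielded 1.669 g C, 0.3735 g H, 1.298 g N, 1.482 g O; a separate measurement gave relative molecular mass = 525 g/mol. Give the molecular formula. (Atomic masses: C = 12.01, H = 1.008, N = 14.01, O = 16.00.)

C15H40N10O10

C: 1.669 g ÷ 12.01 g/mol = 0.139 mol
H: 0.3735 g ÷ 1.008 g/mol = 0.3705 mol
N: 1.298 g ÷ 14.01 g/mol = 0.09265 mol
O: 1.482 g ÷ 16.00 g/mol = 0.09262 mol
Smallest is O at 0.09262 mol; normalising gives C 1.500, H 4.000, N 1.000, O 1.000
Scaling by 2: C 3.00, H 8.00, N 2.00, O 2.00 → C3H8N2O2
Empirical-formula mass = 104.11 g/mol
n = 525 / 104.11 = 5.04 ≈ 5
Molecular formula = (C3H8N2O2)×5 = C15H40N10O10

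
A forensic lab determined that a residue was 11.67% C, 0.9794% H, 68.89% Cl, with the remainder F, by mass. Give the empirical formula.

CHCl2F

Assume 100 g: 11.67 g C, 0.9794 g H, 68.89 g Cl, 18.461 g F.
Moles — C: 11.67 / 12.01 = 0.9717 mol; H: 0.9794 / 1.008 = 0.9716 mol; Cl: 68.89 / 35.45 = 1.943 mol; F: 18.461 / 19.00 = 0.9716 mol
Ratios (÷ 0.9716): C 1.000, H 1.000, Cl 2.000, F 1.000
≈ 1:1:2:1 → CHCl2F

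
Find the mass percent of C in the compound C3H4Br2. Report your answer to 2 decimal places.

18.03%

Molar mass = 3(12.01) + 4(1.008) + 2(79.90) = 199.862 g/mol
Mass of C per mole = 3 × 12.01 = 36.030 g
% C = 36.030 / 199.862 × 100 = 18.03%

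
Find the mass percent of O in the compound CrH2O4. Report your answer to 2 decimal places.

54.23%

Molar mass = 1(52.00) + 2(1.008) + 4(16.00) = 118.016 g/mol
Mass of O per mole = 4 × 16.00 = 64.000 g
% O = 64.000 / 118.016 × 100 = 54.23%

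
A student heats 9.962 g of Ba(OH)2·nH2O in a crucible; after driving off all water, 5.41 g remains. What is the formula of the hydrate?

Ba(OH)2·8H2O

Mass of water lost = 9.962 − 5.41 = 4.552 g → 4.552 / 18.02 = 0.2526 mol H2O
Molar mass of Ba(OH)2 = 171.35 g/mol → mol Ba(OH)2 = 5.41 / 171.35 = 0.03157
n = 0.2526 / 0.03157 = 8.00 ≈ 8 → Ba(OH)2·8H2O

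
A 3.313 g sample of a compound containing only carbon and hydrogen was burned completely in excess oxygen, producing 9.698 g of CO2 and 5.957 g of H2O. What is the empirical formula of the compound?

CH3

mol C = 9.698 / 44.01 = 0.2204; mass C = 0.2204 × 12.01 = 2.647 g
mol H = 2 × (5.957 / 18.02) = 0.6612; mass H = 0.6612 × 1.008 = 0.6664 g
Ratios (÷ 0.2204): C 1.000, H 3.000
→ CH3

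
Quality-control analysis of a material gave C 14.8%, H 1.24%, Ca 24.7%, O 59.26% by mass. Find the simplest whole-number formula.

Assume 100 g: 14.8 g C, 1.24 g H, 24.7 g Ca, 59.26 g O.
C: 14.8 g ÷ 12.01 g/mol = 1.232 mol
H: 1.24 g ÷ 1.008 g/mol = 1.23 mol
Ca: 24.7 g ÷ 40.08 g/mol = 0.6163 mol
O: 59.26 g ÷ 16.00 g/mol = 3.704 mol
Divide by the smallest (0.6163 mol Ca): C 2.000, H 1.996, Ca 1.000, O 6.010
→ C2H2CaO6

C2H2CaO6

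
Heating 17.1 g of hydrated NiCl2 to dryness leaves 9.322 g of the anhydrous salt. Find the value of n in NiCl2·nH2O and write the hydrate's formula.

NiCl2·6H2O

Mass of water lost = 17.1 − 9.322 = 7.778 g → 7.778 / 18.02 = 0.4316 mol H2O
Molar mass of NiCl2 = 129.59 g/mol → mol NiCl2 = 9.322 / 129.59 = 0.07193
n = 0.4316 / 0.07193 = 6.00 ≈ 6 → NiCl2·6H2O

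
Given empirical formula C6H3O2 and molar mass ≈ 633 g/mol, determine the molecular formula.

Empirical-formula mass = 107.08 g/mol
n = 633 / 107.08 = 5.91 ≈ 6
Molecular formula = (C6H3O2)6 = C36H18O12

C36H18O12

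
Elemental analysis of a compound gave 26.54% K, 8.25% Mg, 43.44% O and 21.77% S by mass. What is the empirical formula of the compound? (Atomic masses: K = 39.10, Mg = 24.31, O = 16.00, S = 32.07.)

K2MgO8S2

Assume 100 g: 26.54 g K, 8.25 g Mg, 43.44 g O, 21.77 g S.
n(K) = 26.54/39.10 = 0.6788, n(Mg) = 8.25/24.31 = 0.3394, n(O) = 43.44/16.00 = 2.715, n(S) = 21.77/32.07 = 0.6788
Ratios (÷ 0.3394): K 2.000, Mg 1.000, O 8.000, S 2.000
→ K2MgO8S2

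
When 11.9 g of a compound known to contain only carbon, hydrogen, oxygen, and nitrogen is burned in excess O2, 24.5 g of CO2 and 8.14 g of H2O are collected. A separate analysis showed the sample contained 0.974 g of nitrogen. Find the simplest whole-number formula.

mol C = 24.5 / 44.01 = 0.5567; mass C = 0.5567 × 12.01 = 6.686 g
mol H = 2 × (8.14 / 18.02) = 0.9034; mass H = 0.9034 × 1.008 = 0.9107 g
mol N = 0.974 / 14.01 = 0.06952
mass O = 11.9 − (8.571) = 3.329 g → mol O = 0.2081
Divide by the smallest (0.06952 mol N): C 8.007, H 12.995, N 1.000, O 2.993
Ratio ≈ 8:13:1:3, so the empirical formula is C8H13NO3

C8H13NO3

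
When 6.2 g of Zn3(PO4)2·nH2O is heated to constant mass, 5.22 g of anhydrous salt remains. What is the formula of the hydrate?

Zn3(PO4)2·4H2O

Mass of water lost = 6.2 − 5.22 = 0.98 g → 0.98 / 18.02 = 0.05438 mol H2O
Molar mass of Zn3(PO4)2 = 386.08 g/mol → mol Zn3(PO4)2 = 5.22 / 386.08 = 0.01352
n = 0.05438 / 0.01352 = 4.02 ≈ 4 → Zn3(PO4)2·4H2O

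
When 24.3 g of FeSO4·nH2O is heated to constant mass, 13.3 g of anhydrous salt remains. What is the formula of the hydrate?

FeSO4·7H2O

Mass of water lost = 24.3 − 13.3 = 11 g → 11 / 18.02 = 0.6104 mol H2O
Molar mass of FeSO4 = 151.92 g/mol → mol FeSO4 = 13.3 / 151.92 = 0.08755
n = 0.6104 / 0.08755 = 6.97 ≈ 7 → FeSO4·7H2O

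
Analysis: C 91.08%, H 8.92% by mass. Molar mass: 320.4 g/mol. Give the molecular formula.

Assume 100 g: 91.08 g C, 8.92 g H.
n(C) = 91.08/12.01 = 7.584, n(H) = 8.92/1.008 = 8.849
Ratios (÷ 7.584): C 1.000, H 1.167
×6: C 6.00, H 7.00 → C6H7
Empirical-formula mass = 79.12 g/mol
n = 320.4 / 79.12 = 4.05 ≈ 4
Molecular formula = (C6H7)×4 = C24H28

C24H28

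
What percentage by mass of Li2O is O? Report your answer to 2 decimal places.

53.55%

Molar mass = 2(6.94) + 1(16.00) = 29.880 g/mol
Mass of O per mole = 1 × 16.00 = 16.000 g
% O = 16.000 / 29.880 × 100 = 53.55%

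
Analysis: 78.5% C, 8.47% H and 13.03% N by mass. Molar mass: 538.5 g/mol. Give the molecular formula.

Assume 100 g: 78.5 g C, 8.47 g H, 13.03 g N.
n(C) = 78.5/12.01 = 6.536, n(H) = 8.47/1.008 = 8.403, n(N) = 13.03/14.01 = 0.93
Ratios (÷ 0.93): C 7.028, H 9.035, N 1.000
Ratio ≈ 7:9:1, so the empirical formula is C7H9N
Empirical-formula mass = 107.15 g/mol
n = 538.5 / 107.15 = 5.03 ≈ 5
Molecular formula = (C7H9N)×5 = C35H45N5

C35H45N5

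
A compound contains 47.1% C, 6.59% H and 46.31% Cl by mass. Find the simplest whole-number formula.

C3H5Cl

Assume 100 g: 47.1 g C, 6.59 g H, 46.31 g Cl.
n(C) = 47.1/12.01 = 3.922, n(H) = 6.59/1.008 = 6.538, n(Cl) = 46.31/35.45 = 1.306
Smallest is Cl at 1.306 mol; normalising gives C 3.002, H 5.005, Cl 1.000
≈ 3:5:1 → C3H5Cl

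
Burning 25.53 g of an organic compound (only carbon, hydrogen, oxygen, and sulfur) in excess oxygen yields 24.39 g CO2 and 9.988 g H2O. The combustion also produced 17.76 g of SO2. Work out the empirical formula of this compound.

C2H4O2S

mol C = 24.39 / 44.01 = 0.5542; mass C = 0.5542 × 12.01 = 6.656 g
mol H = 2 × (9.988 / 18.02) = 1.109; mass H = 1.109 × 1.008 = 1.117 g
mol S = 17.76 / 64.07 = 0.2772; mass S = 8.890 g
mass O = 25.53 − (16.66) = 8.867 g → mol O = 0.5542
Ratios (÷ 0.2772): C 1.999, H 3.999, O 1.999, S 1.000
≈ 2:4:2:1 → C2H4O2S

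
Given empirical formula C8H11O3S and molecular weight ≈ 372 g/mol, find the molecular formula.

Empirical-formula mass = 187.24 g/mol
n = 372 / 187.24 = 1.99 ≈ 2
Molecular formula = (C8H11O3S)2 = C16H22O6S2

C16H22O6S2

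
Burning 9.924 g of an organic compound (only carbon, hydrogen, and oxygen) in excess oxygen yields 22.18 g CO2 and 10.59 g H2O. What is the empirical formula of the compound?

C3H7O

mol C = 22.18 / 44.01 = 0.5040; mass C = 0.5040 × 12.01 = 6.053 g
mol H = 2 × (10.59 / 18.02) = 1.175; mass H = 1.175 × 1.008 = 1.185 g
mass O = 9.924 − (7.238) = 2.686 g → mol O = 0.1679
Divide by the smallest (0.1679 mol O): C 3.002, H 7.000, O 1.000
→ C3H7O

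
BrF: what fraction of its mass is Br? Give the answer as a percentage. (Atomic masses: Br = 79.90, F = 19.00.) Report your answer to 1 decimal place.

80.8%

Molar mass = 1(79.90) + 1(19.00) = 98.900 g/mol
Mass of Br per mole = 1 × 79.90 = 79.900 g
% Br = 79.900 / 98.900 × 100 = 80.8%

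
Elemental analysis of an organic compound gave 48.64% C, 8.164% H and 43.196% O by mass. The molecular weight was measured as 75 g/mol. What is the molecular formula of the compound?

Assume 100 g: 48.64 g C, 8.164 g H, 43.196 g O.
n(C) = 48.64/12.01 = 4.05, n(H) = 8.164/1.008 = 8.099, n(O) = 43.196/16.00 = 2.7
Divide by the smallest (2.7 mol O): C 1.500, H 3.000, O 1.000
Scaling by 2: C 3.00, H 6.00, O 2.00 → C3H6O2
Empirical-formula mass = 74.08 g/mol
n = 75 / 74.08 = 1.01 ≈ 1
Molecular formula = empirical formula = C3H6O2

C3H6O2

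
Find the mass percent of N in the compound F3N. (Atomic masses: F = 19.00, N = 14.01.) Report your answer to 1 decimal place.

Molar mass = 3(19.00) + 1(14.01) = 71.010 g/mol
Mass of N per mole = 1 × 14.01 = 14.010 g
% N = 14.010 / 71.010 × 100 = 19.7%

19.7%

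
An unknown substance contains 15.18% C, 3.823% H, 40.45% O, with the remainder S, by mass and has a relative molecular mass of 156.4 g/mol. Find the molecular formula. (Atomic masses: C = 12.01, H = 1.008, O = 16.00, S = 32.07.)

Assume 100 g: 15.18 g C, 3.823 g H, 40.45 g O, 40.547 g S.
n(C) = 15.18/12.01 = 1.264, n(H) = 3.823/1.008 = 3.793, n(O) = 40.45/16.00 = 2.528, n(S) = 40.547/32.07 = 1.264
Smallest is C at 1.264 mol; normalising gives C 1.000, H 3.001, O 2.000, S 1.000
→ CH3O2S
Empirical-formula mass = 79.10 g/mol
n = 156.4 / 79.10 = 1.98 ≈ 2
Molecular formula = (CH3O2S)×2 = C2H6O4S2

C2H6O4S2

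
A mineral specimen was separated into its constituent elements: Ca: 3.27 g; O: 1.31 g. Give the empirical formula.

n(Ca) = 3.27/40.08 = 0.08159, n(O) = 1.31/16.00 = 0.08188
Divide by the smallest (0.08159 mol Ca): Ca 1.000, O 1.004
→ CaO

CaO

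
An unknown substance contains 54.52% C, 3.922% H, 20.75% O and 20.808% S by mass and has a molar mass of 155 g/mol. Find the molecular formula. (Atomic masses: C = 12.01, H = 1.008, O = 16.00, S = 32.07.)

Assume 100 g: 54.52 g C, 3.922 g H, 20.75 g O, 20.808 g S.
n(C) = 54.52/12.01 = 4.54, n(H) = 3.922/1.008 = 3.891, n(O) = 20.75/16.00 = 1.297, n(S) = 20.808/32.07 = 0.6488
Divide by the smallest (0.6488 mol S): C 6.997, H 5.997, O 1.999, S 1.000
→ C7H6O2S
Empirical-formula mass = 154.19 g/mol
n = 155 / 154.19 = 1.01 ≈ 1
Molecular formula = empirical formula = C7H6O2S

C7H6O2S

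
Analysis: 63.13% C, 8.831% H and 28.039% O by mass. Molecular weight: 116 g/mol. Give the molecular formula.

C6H10O2

Assume 100 g: 63.13 g C, 8.831 g H, 28.039 g O.
C: 63.13 g ÷ 12.01 g/mol = 5.256 mol
H: 8.831 g ÷ 1.008 g/mol = 8.761 mol
O: 28.039 g ÷ 16.00 g/mol = 1.752 mol
Divide by the smallest (1.752 mol O): C 3.000, H 4.999, O 1.000
→ C3H5O
Empirical-formula mass = 57.07 g/mol
n = 116 / 57.07 = 2.03 ≈ 2
Molecular formula = (C3H5O)×2 = C6H10O2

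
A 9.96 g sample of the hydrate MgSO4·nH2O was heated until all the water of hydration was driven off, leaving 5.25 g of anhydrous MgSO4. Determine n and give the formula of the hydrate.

MgSO4·6H2O

Mass of water lost = 9.96 − 5.25 = 4.71 g → 4.71 / 18.02 = 0.2614 mol H2O
Molar mass of MgSO4 = 120.38 g/mol → mol MgSO4 = 5.25 / 120.38 = 0.04361
n = 0.2614 / 0.04361 = 5.99 ≈ 6 → MgSO4·6H2O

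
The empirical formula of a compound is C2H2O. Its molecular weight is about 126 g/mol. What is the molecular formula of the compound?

Empirical-formula mass = 42.04 g/mol
n = 126 / 42.04 = 3.00 ≈ 3
Molecular formula = (C2H2O)3 = C6H6O3

C6H6O3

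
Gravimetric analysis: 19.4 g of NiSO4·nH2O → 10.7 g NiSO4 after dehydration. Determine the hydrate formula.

NiSO4·7H2O

Mass of water lost = 19.4 − 10.7 = 8.7 g → 8.7 / 18.02 = 0.4828 mol H2O
Molar mass of NiSO4 = 154.76 g/mol → mol NiSO4 = 10.7 / 154.76 = 0.06914
n = 0.4828 / 0.06914 = 6.98 ≈ 7 → NiSO4·7H2O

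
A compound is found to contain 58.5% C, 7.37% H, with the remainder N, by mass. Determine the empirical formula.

C2H3N

Assume 100 g: 58.5 g C, 7.37 g H, 34.13 g N.
C: 58.5 g ÷ 12.01 g/mol = 4.871 mol
H: 7.37 g ÷ 1.008 g/mol = 7.312 mol
N: 34.13 g ÷ 14.01 g/mol = 2.436 mol
Smallest is N at 2.436 mol; normalising gives C 1.999, H 3.001, N 1.000
Ratio ≈ 2:3:1, so the empirical formula is C2H3N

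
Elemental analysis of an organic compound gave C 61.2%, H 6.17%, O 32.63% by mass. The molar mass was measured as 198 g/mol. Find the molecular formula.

Assume 100 g: 61.2 g C, 6.17 g H, 32.63 g O.
n(C) = 61.2/12.01 = 5.096, n(H) = 6.17/1.008 = 6.121, n(O) = 32.63/16.00 = 2.039
Divide by the smallest (2.039 mol O): C 2.499, H 3.001, O 1.000
×2: C 5.00, H 6.00, O 2.00 → C5H6O2
Empirical-formula mass = 98.10 g/mol
n = 198 / 98.10 = 2.02 ≈ 2
Molecular formula = (C5H6O2)×2 = C10H12O4

C10H12O4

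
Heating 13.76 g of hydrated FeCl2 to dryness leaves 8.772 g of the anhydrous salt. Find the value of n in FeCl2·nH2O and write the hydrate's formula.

FeCl2·4H2O

Mass of water lost = 13.76 − 8.772 = 4.988 g → 4.988 / 18.02 = 0.2768 mol H2O
Molar mass of FeCl2 = 126.75 g/mol → mol FeCl2 = 8.772 / 126.75 = 0.06921
n = 0.2768 / 0.06921 = 4.00 ≈ 4 → FeCl2·4H2O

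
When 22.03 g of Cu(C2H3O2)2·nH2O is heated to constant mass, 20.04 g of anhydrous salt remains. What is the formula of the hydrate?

Cu(C2H3O2)2·H2O

Mass of water lost = 22.03 − 20.04 = 1.99 g → 1.99 / 18.02 = 0.1104 mol H2O
Molar mass of Cu(C2H3O2)2 = 181.64 g/mol → mol Cu(C2H3O2)2 = 20.04 / 181.64 = 0.1103
n = 0.1104 / 0.1103 = 1.00 ≈ 1 → Cu(C2H3O2)2·H2O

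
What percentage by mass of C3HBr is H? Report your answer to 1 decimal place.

Molar mass = 3(12.01) + 1(1.008) + 1(79.90) = 116.938 g/mol
Mass of H per mole = 1 × 1.008 = 1.008 g
% H = 1.008 / 116.938 × 100 = 0.9%

0.9%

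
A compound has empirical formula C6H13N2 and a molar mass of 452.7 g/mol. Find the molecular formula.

Empirical-formula mass = 113.18 g/mol
n = 452.7 / 113.18 = 4.00 ≈ 4
Molecular formula = (C6H13N2)4 = C24H52N8

C24H52N8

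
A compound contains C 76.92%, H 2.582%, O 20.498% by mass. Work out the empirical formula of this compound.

Assume 100 g: 76.92 g C, 2.582 g H, 20.498 g O.
n(C) = 76.92/12.01 = 6.405, n(H) = 2.582/1.008 = 2.562, n(O) = 20.498/16.00 = 1.281
Ratios (÷ 1.281): C 4.999, H 1.999, O 1.000
→ C5H2O

C5H2O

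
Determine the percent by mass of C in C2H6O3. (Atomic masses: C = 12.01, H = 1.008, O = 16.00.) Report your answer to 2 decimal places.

30.77%

Molar mass = 2(12.01) + 6(1.008) + 3(16.00) = 78.068 g/mol
Mass of C per mole = 2 × 12.01 = 24.020 g
% C = 24.020 / 78.068 × 100 = 30.77%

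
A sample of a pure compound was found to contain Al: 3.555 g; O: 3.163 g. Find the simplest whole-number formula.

Al2O3

n(Al) = 3.555/26.98 = 0.1318, n(O) = 3.163/16.00 = 0.1977
Smallest is Al at 0.1318 mol; normalising gives Al 1.000, O 1.500
×2: Al 2.00, O 3.00 → Al2O3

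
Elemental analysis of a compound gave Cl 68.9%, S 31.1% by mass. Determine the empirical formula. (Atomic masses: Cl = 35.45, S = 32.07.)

Cl2S

Assume 100 g: 68.9 g Cl, 31.1 g S.
Moles — Cl: 68.9 / 35.45 = 1.944 mol; S: 31.1 / 32.07 = 0.9698 mol
Ratios (÷ 0.9698): Cl 2.004, S 1.000
→ Cl2S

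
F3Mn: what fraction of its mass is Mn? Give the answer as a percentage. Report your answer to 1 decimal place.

49.1%

Molar mass = 3(19.00) + 1(54.94) = 111.940 g/mol
Mass of Mn per mole = 1 × 54.94 = 54.940 g
% Mn = 54.940 / 111.940 × 100 = 49.1%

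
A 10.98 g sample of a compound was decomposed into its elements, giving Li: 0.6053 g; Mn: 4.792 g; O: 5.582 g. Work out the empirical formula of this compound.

n(Li) = 0.6053/6.94 = 0.08722, n(Mn) = 4.792/54.94 = 0.08722, n(O) = 5.582/16.00 = 0.3489
Smallest is Li at 0.08722 mol; normalising gives Li 1.000, Mn 1.000, O 4.000
≈ 1:1:4 → LiMnO4

LiMnO4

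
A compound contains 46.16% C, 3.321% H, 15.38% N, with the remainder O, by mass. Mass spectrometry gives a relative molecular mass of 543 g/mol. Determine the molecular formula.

Assume 100 g: 46.16 g C, 3.321 g H, 15.38 g N, 35.139 g O.
C: 46.16 g ÷ 12.01 g/mol = 3.843 mol
H: 3.321 g ÷ 1.008 g/mol = 3.295 mol
N: 15.38 g ÷ 14.01 g/mol = 1.098 mol
O: 35.139 g ÷ 16.00 g/mol = 2.196 mol
Ratios (÷ 1.098): C 3.501, H 3.001, N 1.000, O 2.001
Multiply by 2: C 7.00, H 6.00, N 2.00, O 4.00 → C7H6N2O4
Empirical-formula mass = 182.14 g/mol
n = 543 / 182.14 = 2.98 ≈ 3
Molecular formula = (C7H6N2O4)×3 = C21H18N6O12

C21H18N6O12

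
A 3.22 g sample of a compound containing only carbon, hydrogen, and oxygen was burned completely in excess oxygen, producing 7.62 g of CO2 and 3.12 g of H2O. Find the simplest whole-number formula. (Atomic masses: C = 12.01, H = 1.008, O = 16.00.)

mol C = 7.62 / 44.01 = 0.1731; mass C = 0.1731 × 12.01 = 2.079 g
mol H = 2 × (3.12 / 18.02) = 0.3463; mass H = 0.3463 × 1.008 = 0.3491 g
mass O = 3.22 − (2.428) = 0.7915 g → mol O = 0.04947
Divide by the smallest (0.04947 mol O): C 3.500, H 7.000, O 1.000
×2: C 7.00, H 14.00, O 2.00 → C7H14O2

C7H14O2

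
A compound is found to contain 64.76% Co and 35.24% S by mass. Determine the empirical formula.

Assume 100 g: 64.76 g Co, 35.24 g S.
Co: 64.76 g ÷ 58.93 g/mol = 1.099 mol
S: 35.24 g ÷ 32.07 g/mol = 1.099 mol
Divide by the smallest (1.099 mol S): Co 1.000, S 1.000
→ CoS

CoS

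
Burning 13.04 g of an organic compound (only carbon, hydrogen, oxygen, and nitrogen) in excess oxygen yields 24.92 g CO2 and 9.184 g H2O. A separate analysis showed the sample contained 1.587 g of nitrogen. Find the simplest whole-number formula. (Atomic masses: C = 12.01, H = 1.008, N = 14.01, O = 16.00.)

C5H9NO2

mol C = 24.92 / 44.01 = 0.5662; mass C = 0.5662 × 12.01 = 6.800 g
mol H = 2 × (9.184 / 18.02) = 1.019; mass H = 1.019 × 1.008 = 1.027 g
mol N = 1.587 / 14.01 = 0.1133
mass O = 13.04 − (9.415) = 3.625 g → mol O = 0.2266
Divide by the smallest (0.1133 mol N): C 4.999, H 8.998, N 1.000, O 2.000
Ratio ≈ 5:9:1:2, so the empirical formula is C5H9NO2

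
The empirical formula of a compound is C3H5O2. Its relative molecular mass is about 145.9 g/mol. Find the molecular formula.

C6H10O4

Empirical-formula mass = 73.07 g/mol
n = 145.9 / 73.07 = 2.00 ≈ 2
Molecular formula = (C3H5O2)2 = C6H10O4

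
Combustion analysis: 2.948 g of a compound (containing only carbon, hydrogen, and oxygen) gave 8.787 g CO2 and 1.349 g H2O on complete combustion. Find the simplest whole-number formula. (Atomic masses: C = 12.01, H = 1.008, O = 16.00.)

C8H6O

mol C = 8.787 / 44.01 = 0.1997; mass C = 0.1997 × 12.01 = 2.398 g
mol H = 2 × (1.349 / 18.02) = 0.1497; mass H = 0.1497 × 1.008 = 0.1509 g
mass O = 2.948 − (2.549) = 0.3992 g → mol O = 0.02495
Ratios (÷ 0.02495): C 8.003, H 6.001, O 1.000
→ C8H6O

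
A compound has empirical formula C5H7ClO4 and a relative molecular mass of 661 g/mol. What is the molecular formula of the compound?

Empirical-formula mass = 166.56 g/mol
n = 661 / 166.56 = 3.97 ≈ 4
Molecular formula = (C5H7ClO4)4 = C20H28Cl4O16

C20H28Cl4O16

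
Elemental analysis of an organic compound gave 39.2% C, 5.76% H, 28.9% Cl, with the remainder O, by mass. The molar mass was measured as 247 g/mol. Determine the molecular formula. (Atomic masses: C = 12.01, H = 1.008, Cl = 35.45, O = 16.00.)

C8H14Cl2O4

Assume 100 g: 39.2 g C, 5.76 g H, 28.9 g Cl, 26.14 g O.
n(C) = 39.2/12.01 = 3.264, n(H) = 5.76/1.008 = 5.714, n(Cl) = 28.9/35.45 = 0.8152, n(O) = 26.14/16.00 = 1.634
Divide by the smallest (0.8152 mol Cl): C 4.004, H 7.009, Cl 1.000, O 2.004
≈ 4:7:1:2 → C4H7ClO2
Empirical-formula mass = 122.55 g/mol
n = 247 / 122.55 = 2.02 ≈ 2
Molecular formula = (C4H7ClO2)×2 = C8H14Cl2O4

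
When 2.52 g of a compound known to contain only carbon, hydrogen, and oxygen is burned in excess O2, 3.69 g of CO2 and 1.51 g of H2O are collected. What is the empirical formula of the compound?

CH2O

mol C = 3.69 / 44.01 = 0.08384; mass C = 0.08384 × 12.01 = 1.007 g
mol H = 2 × (1.51 / 18.02) = 0.1676; mass H = 0.1676 × 1.008 = 0.1689 g
mass O = 2.52 − (1.176) = 1.344 g → mol O = 0.08401
Smallest is C at 0.08384 mol; normalising gives C 1.000, H 1.999, O 1.002
→ CH2O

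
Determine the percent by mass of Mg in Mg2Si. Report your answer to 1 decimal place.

63.4%

Molar mass = 2(24.31) + 1(28.09) = 76.710 g/mol
Mass of Mg per mole = 2 × 24.31 = 48.620 g
% Mg = 48.620 / 76.710 × 100 = 63.4%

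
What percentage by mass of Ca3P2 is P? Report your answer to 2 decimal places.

34.00%

Molar mass = 3(40.08) + 2(30.97) = 182.180 g/mol
Mass of P per mole = 2 × 30.97 = 61.940 g
% P = 61.940 / 182.180 × 100 = 34.00%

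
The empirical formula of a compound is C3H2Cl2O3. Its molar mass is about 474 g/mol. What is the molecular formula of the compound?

C9H6Cl6O9

Empirical-formula mass = 156.95 g/mol
n = 474 / 156.95 = 3.02 ≈ 3
Molecular formula = (C3H2Cl2O3)3 = C9H6Cl6O9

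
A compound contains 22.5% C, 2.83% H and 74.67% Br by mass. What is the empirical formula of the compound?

C2H3Br

Assume 100 g: 22.5 g C, 2.83 g H, 74.67 g Br.
Moles — C: 22.5 / 12.01 = 1.873 mol; H: 2.83 / 1.008 = 2.808 mol; Br: 74.67 / 79.90 = 0.9345 mol
Smallest is Br at 0.9345 mol; normalising gives C 2.005, H 3.004, Br 1.000
≈ 2:3:1 → C2H3Br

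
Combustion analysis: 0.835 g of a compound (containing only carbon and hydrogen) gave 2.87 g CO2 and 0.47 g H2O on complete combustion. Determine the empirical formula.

C5H4

mol C = 2.87 / 44.01 = 0.06521; mass C = 0.06521 × 12.01 = 0.7832 g
mol H = 2 × (0.47 / 18.02) = 0.05216; mass H = 0.05216 × 1.008 = 0.05258 g
Divide by the smallest (0.05216 mol H): C 1.250, H 1.000
Scaling by 4: C 5.00, H 4.00 → C5H4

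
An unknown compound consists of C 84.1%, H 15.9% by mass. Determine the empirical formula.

C4H9

Assume 100 g: 84.1 g C, 15.9 g H.
n(C) = 84.1/12.01 = 7.002, n(H) = 15.9/1.008 = 15.77
Divide by the smallest (7.002 mol C): C 1.000, H 2.253
×4: C 4.00, H 9.01 → C4H9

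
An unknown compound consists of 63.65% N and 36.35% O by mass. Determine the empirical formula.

N2O

Assume 100 g: 63.65 g N, 36.35 g O.
N: 63.65 g ÷ 14.01 g/mol = 4.543 mol
O: 36.35 g ÷ 16.00 g/mol = 2.272 mol
Ratios (÷ 2.272): N 2.000, O 1.000
→ N2O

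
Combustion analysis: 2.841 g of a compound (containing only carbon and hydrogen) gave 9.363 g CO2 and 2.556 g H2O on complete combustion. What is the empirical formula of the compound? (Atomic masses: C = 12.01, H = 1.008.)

C3H4

mol C = 9.363 / 44.01 = 0.2127; mass C = 0.2127 × 12.01 = 2.555 g
mol H = 2 × (2.556 / 18.02) = 0.2837; mass H = 0.2837 × 1.008 = 0.2860 g
Ratios (÷ 0.2127): C 1.000, H 1.333
×3: C 3.00, H 4.00 → C3H4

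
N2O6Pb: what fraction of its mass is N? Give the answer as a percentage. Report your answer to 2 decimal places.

Molar mass = 2(14.01) + 6(16.00) + 1(207.2) = 331.220 g/mol
Mass of N per mole = 2 × 14.01 = 28.020 g
% N = 28.020 / 331.220 × 100 = 8.46%

8.46%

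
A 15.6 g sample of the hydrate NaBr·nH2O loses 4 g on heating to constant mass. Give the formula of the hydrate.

NaBr·2H2O

Mass of anhydrous NaBr = 15.6 − 4 = 11.6 g
mol H2O = 4 / 18.02 = 0.222
Molar mass of NaBr = 102.89 g/mol → mol NaBr = 11.6 / 102.89 = 0.1127
n = 0.222 / 0.1127 = 1.97 ≈ 2 → NaBr·2H2O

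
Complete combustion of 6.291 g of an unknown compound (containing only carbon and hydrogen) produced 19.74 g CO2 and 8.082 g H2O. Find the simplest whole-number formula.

CH2

mol C = 19.74 / 44.01 = 0.4485; mass C = 0.4485 × 12.01 = 5.387 g
mol H = 2 × (8.082 / 18.02) = 0.8970; mass H = 0.8970 × 1.008 = 0.9042 g
Smallest is C at 0.4485 mol; normalising gives C 1.000, H 2.000
→ CH2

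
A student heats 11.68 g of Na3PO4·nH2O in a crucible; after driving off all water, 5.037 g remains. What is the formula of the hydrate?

Mass of water lost = 11.68 − 5.037 = 6.643 g → 6.643 / 18.02 = 0.3686 mol H2O
Molar mass of Na3PO4 = 163.94 g/mol → mol Na3PO4 = 5.037 / 163.94 = 0.03072
n = 0.3686 / 0.03072 = 12.00 ≈ 12 → Na3PO4·12H2O

Na3PO4·12H2O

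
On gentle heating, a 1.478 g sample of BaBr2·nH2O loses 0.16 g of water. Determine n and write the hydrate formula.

Mass of anhydrous BaBr2 = 1.478 − 0.16 = 1.318 g
mol H2O = 0.16 / 18.02 = 0.008879
Molar mass of BaBr2 = 297.13 g/mol → mol BaBr2 = 1.318 / 297.13 = 0.004436
n = 0.008879 / 0.004436 = 2.00 ≈ 2 → BaBr2·2H2O

BaBr2·2H2O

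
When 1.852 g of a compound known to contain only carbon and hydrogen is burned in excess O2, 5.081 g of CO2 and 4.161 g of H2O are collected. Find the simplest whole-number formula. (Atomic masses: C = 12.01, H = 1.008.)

CH4

mol C = 5.081 / 44.01 = 0.1155; mass C = 0.1155 × 12.01 = 1.387 g
mol H = 2 × (4.161 / 18.02) = 0.4618; mass H = 0.4618 × 1.008 = 0.4655 g
Smallest is C at 0.1155 mol; normalising gives C 1.000, H 4.000
→ CH4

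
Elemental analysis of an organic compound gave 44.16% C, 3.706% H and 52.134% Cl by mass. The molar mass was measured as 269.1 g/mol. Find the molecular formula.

Assume 100 g: 44.16 g C, 3.706 g H, 52.134 g Cl.
n(C) = 44.16/12.01 = 3.677, n(H) = 3.706/1.008 = 3.677, n(Cl) = 52.134/35.45 = 1.471
Divide by the smallest (1.471 mol Cl): C 2.500, H 2.500, Cl 1.000
Scaling by 2: C 5.00, H 5.00, Cl 2.00 → C5H5Cl2
Empirical-formula mass = 135.99 g/mol
n = 269.1 / 135.99 = 1.98 ≈ 2
Molecular formula = (C5H5Cl2)×2 = C10H10Cl4

C10H10Cl4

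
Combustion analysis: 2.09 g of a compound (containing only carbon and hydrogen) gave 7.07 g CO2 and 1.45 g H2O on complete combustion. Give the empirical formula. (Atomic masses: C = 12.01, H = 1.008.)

mol C = 7.07 / 44.01 = 0.1606; mass C = 0.1606 × 12.01 = 1.929 g
mol H = 2 × (1.45 / 18.02) = 0.1609; mass H = 0.1609 × 1.008 = 0.1622 g
Ratios (÷ 0.1606): C 1.000, H 1.002
Ratio ≈ 1:1, so the empirical formula is CH

CH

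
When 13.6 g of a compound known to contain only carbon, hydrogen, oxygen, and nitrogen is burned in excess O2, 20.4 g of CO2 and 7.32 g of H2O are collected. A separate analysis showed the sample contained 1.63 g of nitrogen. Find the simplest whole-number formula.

mol C = 20.4 / 44.01 = 0.4635; mass C = 0.4635 × 12.01 = 5.567 g
mol H = 2 × (7.32 / 18.02) = 0.8124; mass H = 0.8124 × 1.008 = 0.8189 g
mol N = 1.63 / 14.01 = 0.1163
mass O = 13.6 − (8.016) = 5.584 g → mol O = 0.3490
Smallest is N at 0.1163 mol; normalising gives C 3.984, H 6.983, N 1.000, O 3.000
Ratio ≈ 4:7:1:3, so the empirical formula is C4H7NO3

C4H7NO3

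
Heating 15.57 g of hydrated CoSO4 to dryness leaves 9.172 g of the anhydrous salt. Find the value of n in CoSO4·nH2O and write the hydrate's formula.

CoSO4·6H2O

Mass of water lost = 15.57 − 9.172 = 6.398 g → 6.398 / 18.02 = 0.355 mol H2O
Molar mass of CoSO4 = 155.00 g/mol → mol CoSO4 = 9.172 / 155.00 = 0.05917
n = 0.355 / 0.05917 = 6.00 ≈ 6 → CoSO4·6H2O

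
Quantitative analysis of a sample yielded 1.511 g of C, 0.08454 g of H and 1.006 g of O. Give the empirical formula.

n(C) = 1.511/12.01 = 0.1258, n(H) = 0.08454/1.008 = 0.08387, n(O) = 1.006/16.00 = 0.06288
Ratios (÷ 0.06288): C 2.001, H 1.334, O 1.000
Scaling by 3: C 6.00, H 4.00, O 3.00 → C6H4O3

C6H4O3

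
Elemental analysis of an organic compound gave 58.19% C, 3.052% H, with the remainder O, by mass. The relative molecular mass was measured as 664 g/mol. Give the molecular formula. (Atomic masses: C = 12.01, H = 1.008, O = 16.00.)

C32H20O16

Assume 100 g: 58.19 g C, 3.052 g H, 38.758 g O.
n(C) = 58.19/12.01 = 4.845, n(H) = 3.052/1.008 = 3.028, n(O) = 38.758/16.00 = 2.422
Divide by the smallest (2.422 mol O): C 2.000, H 1.250, O 1.000
Multiply by 4: C 8.00, H 5.00, O 4.00 → C8H5O4
Empirical-formula mass = 165.12 g/mol
n = 664 / 165.12 = 4.02 ≈ 4
Molecular formula = (C8H5O4)×4 = C32H20O16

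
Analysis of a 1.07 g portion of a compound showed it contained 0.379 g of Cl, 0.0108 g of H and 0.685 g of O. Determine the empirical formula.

ClHO4

Moles — Cl: 0.379 / 35.45 = 0.01069 mol; H: 0.0108 / 1.008 = 0.01071 mol; O: 0.685 / 16.00 = 0.04281 mol
Divide by the smallest (0.01069 mol Cl): Cl 1.000, H 1.002, O 4.004
Ratio ≈ 1:1:4, so the empirical formula is ClHO4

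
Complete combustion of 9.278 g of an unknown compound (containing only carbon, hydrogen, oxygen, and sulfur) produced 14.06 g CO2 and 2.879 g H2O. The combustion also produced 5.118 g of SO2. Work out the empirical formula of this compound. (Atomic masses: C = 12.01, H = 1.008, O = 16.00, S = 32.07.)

C4H4O2S

mol C = 14.06 / 44.01 = 0.3195; mass C = 0.3195 × 12.01 = 3.837 g
mol H = 2 × (2.879 / 18.02) = 0.3195; mass H = 0.3195 × 1.008 = 0.3221 g
mol S = 5.118 / 64.07 = 0.07988; mass S = 2.562 g
mass O = 9.278 − (6.721) = 2.557 g → mol O = 0.1598
Ratios (÷ 0.07988): C 3.999, H 4.000, O 2.001, S 1.000
≈ 4:4:2:1 → C4H4O2S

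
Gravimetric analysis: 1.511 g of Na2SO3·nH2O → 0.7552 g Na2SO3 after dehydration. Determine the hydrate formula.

Mass of water lost = 1.511 − 0.7552 = 0.7558 g → 0.7558 / 18.02 = 0.04194 mol H2O
Molar mass of Na2SO3 = 126.05 g/mol → mol Na2SO3 = 0.7552 / 126.05 = 0.005991
n = 0.04194 / 0.005991 = 7.00 ≈ 7 → Na2SO3·7H2O

Na2SO3·7H2O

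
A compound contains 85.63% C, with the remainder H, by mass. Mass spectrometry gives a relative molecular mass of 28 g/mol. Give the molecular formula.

Assume 100 g: 85.63 g C, 14.37 g H.
n(C) = 85.63/12.01 = 7.13, n(H) = 14.37/1.008 = 14.26
Smallest is C at 7.13 mol; normalising gives C 1.000, H 1.999
Ratio ≈ 1:2, so the empirical formula is CH2
Empirical-formula mass = 14.03 g/mol
n = 28 / 14.03 = 2.00 ≈ 2
Molecular formula = (CH2)×2 = C2H4

C2H4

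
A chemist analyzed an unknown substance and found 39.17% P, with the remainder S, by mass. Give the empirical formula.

Assume 100 g: 39.17 g P, 60.83 g S.
n(P) = 39.17/30.97 = 1.265, n(S) = 60.83/32.07 = 1.897
Ratios (÷ 1.265): P 1.000, S 1.500
Multiply by 2: P 2.00, S 3.00 → P2S3

P2S3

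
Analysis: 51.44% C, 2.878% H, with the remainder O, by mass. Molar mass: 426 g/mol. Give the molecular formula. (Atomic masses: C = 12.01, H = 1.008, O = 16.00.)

C18H12O12

Assume 100 g: 51.44 g C, 2.878 g H, 45.682 g O.
C: 51.44 g ÷ 12.01 g/mol = 4.283 mol
H: 2.878 g ÷ 1.008 g/mol = 2.855 mol
O: 45.682 g ÷ 16.00 g/mol = 2.855 mol
Smallest is O at 2.855 mol; normalising gives C 1.500, H 1.000, O 1.000
Scaling by 2: C 3.00, H 2.00, O 2.00 → C3H2O2
Empirical-formula mass = 70.05 g/mol
n = 426 / 70.05 = 6.08 ≈ 6
Molecular formula = (C3H2O2)×6 = C18H12O12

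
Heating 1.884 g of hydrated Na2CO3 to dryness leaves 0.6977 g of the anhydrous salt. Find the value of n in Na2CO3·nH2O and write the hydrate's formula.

Na2CO3·10H2O

Mass of water lost = 1.884 − 0.6977 = 1.186 g → 1.186 / 18.02 = 0.06583 mol H2O
Molar mass of Na2CO3 = 105.99 g/mol → mol Na2CO3 = 0.6977 / 105.99 = 0.006583
n = 0.06583 / 0.006583 = 10.00 ≈ 10 → Na2CO3·10H2O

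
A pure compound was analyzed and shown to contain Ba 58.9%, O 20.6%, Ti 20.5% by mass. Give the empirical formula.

Assume 100 g: 58.9 g Ba, 20.6 g O, 20.5 g Ti.
n(Ba) = 58.9/137.33 = 0.4289, n(O) = 20.6/16.00 = 1.288, n(Ti) = 20.5/47.87 = 0.4282
Ratios (÷ 0.4282): Ba 1.002, O 3.006, Ti 1.000
≈ 1:3:1 → BaO3Ti

BaO3Ti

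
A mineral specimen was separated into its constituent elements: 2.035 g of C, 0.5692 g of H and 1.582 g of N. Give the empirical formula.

n(C) = 2.035/12.01 = 0.1694, n(H) = 0.5692/1.008 = 0.5647, n(N) = 1.582/14.01 = 0.1129
Smallest is N at 0.1129 mol; normalising gives C 1.501, H 5.001, N 1.000
Multiply by 2: C 3.00, H 10.00, N 2.00 → C3H10N2

C3H10N2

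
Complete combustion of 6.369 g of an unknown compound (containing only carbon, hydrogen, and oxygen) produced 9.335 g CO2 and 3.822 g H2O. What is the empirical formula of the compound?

mol C = 9.335 / 44.01 = 0.2121; mass C = 0.2121 × 12.01 = 2.547 g
mol H = 2 × (3.822 / 18.02) = 0.4242; mass H = 0.4242 × 1.008 = 0.4276 g
mass O = 6.369 − (2.975) = 3.394 g → mol O = 0.2121
Ratios (÷ 0.2121): C 1.000, H 2.000, O 1.000
≈ 1:2:1 → CH2O

CH2O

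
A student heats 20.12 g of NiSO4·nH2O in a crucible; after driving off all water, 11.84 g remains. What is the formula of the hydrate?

Mass of water lost = 20.12 − 11.84 = 8.28 g → 8.28 / 18.02 = 0.4595 mol H2O
Molar mass of NiSO4 = 154.76 g/mol → mol NiSO4 = 11.84 / 154.76 = 0.07651
n = 0.4595 / 0.07651 = 6.01 ≈ 6 → NiSO4·6H2O

NiSO4·6H2O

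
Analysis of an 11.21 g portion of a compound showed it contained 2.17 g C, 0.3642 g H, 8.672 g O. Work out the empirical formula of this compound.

C: 2.17 g ÷ 12.01 g/mol = 0.1807 mol
H: 0.3642 g ÷ 1.008 g/mol = 0.3613 mol
O: 8.672 g ÷ 16.00 g/mol = 0.542 mol
Smallest is C at 0.1807 mol; normalising gives C 1.000, H 2.000, O 3.000
→ CH2O3

CH2O3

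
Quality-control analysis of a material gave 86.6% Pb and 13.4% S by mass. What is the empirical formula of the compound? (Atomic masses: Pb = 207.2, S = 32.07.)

Assume 100 g: 86.6 g Pb, 13.4 g S.
Pb: 86.6 g ÷ 207.2 g/mol = 0.418 mol
S: 13.4 g ÷ 32.07 g/mol = 0.4178 mol
Smallest is S at 0.4178 mol; normalising gives Pb 1.000, S 1.000
≈ 1:1 → PbS

PbS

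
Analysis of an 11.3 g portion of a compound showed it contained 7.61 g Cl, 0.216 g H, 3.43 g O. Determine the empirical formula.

Moles — Cl: 7.61 / 35.45 = 0.2147 mol; H: 0.216 / 1.008 = 0.2143 mol; O: 3.43 / 16.00 = 0.2144 mol
Ratios (÷ 0.2143): Cl 1.002, H 1.000, O 1.000
Ratio ≈ 1:1:1, so the empirical formula is ClHO

ClHO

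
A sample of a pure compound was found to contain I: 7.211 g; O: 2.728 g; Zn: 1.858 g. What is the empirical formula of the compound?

I2O6Zn

Moles — I: 7.211 / 126.90 = 0.05682 mol; O: 2.728 / 16.00 = 0.1705 mol; Zn: 1.858 / 65.38 = 0.02842 mol
Smallest is Zn at 0.02842 mol; normalising gives I 2.000, O 6.000, Zn 1.000
≈ 2:6:1 → I2O6Zn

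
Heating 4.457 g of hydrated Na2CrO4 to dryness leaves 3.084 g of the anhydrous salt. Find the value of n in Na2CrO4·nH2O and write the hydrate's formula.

Na2CrO4·4H2O

Mass of water lost = 4.457 − 3.084 = 1.373 g → 1.373 / 18.02 = 0.07619 mol H2O
Molar mass of Na2CrO4 = 161.98 g/mol → mol Na2CrO4 = 3.084 / 161.98 = 0.01904
n = 0.07619 / 0.01904 = 4.00 ≈ 4 → Na2CrO4·4H2O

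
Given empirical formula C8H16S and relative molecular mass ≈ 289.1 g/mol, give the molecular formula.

C16H32S2

Empirical-formula mass = 144.28 g/mol
n = 289.1 / 144.28 = 2.00 ≈ 2
Molecular formula = (C8H16S)2 = C16H32S2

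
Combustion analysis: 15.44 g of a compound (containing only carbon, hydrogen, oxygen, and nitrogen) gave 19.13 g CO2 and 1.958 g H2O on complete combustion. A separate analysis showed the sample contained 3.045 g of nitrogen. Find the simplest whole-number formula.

C2HNO2

mol C = 19.13 / 44.01 = 0.4347; mass C = 0.4347 × 12.01 = 5.220 g
mol H = 2 × (1.958 / 18.02) = 0.2173; mass H = 0.2173 × 1.008 = 0.2191 g
mol N = 3.045 / 14.01 = 0.2173
mass O = 15.44 − (8.484) = 6.956 g → mol O = 0.4347
Ratios (÷ 0.2173): C 2.000, H 1.000, N 1.000, O 2.000
≈ 2:1:1:2 → C2HNO2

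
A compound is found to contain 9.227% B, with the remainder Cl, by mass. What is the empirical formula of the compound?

BCl3

Assume 100 g: 9.227 g B, 90.773 g Cl.
Moles — B: 9.227 / 10.81 = 0.8536 mol; Cl: 90.773 / 35.45 = 2.561 mol
Ratios (÷ 0.8536): B 1.000, Cl 3.000
≈ 1:3 → BCl3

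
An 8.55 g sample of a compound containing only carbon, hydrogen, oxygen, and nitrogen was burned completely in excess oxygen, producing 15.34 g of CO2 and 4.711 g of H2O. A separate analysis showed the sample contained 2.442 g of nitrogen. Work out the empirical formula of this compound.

mol C = 15.34 / 44.01 = 0.3486; mass C = 0.3486 × 12.01 = 4.186 g
mol H = 2 × (4.711 / 18.02) = 0.5229; mass H = 0.5229 × 1.008 = 0.5270 g
mol N = 2.442 / 14.01 = 0.1743
mass O = 8.55 − (7.155) = 1.395 g → mol O = 0.08717
Ratios (÷ 0.08717): C 3.998, H 5.998, N 1.999, O 1.000
≈ 4:6:2:1 → C4H6N2O

C4H6N2O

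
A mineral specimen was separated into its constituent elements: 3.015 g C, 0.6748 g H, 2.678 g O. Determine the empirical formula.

Moles — C: 3.015 / 12.01 = 0.251 mol; H: 0.6748 / 1.008 = 0.6694 mol; O: 2.678 / 16.00 = 0.1674 mol
Smallest is O at 0.1674 mol; normalising gives C 1.500, H 4.000, O 1.000
Scaling by 2: C 3.00, H 8.00, O 2.00 → C3H8O2

C3H8O2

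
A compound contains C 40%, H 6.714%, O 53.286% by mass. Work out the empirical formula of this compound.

Assume 100 g: 40 g C, 6.714 g H, 53.286 g O.
Moles — C: 40 / 12.01 = 3.331 mol; H: 6.714 / 1.008 = 6.661 mol; O: 53.286 / 16.00 = 3.33 mol
Divide by the smallest (3.33 mol O): C 1.000, H 2.000, O 1.000
Ratio ≈ 1:2:1, so the empirical formula is CH2O

CH2O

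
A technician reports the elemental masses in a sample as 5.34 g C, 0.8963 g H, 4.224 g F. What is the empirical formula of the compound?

C2H4F

Moles — C: 5.34 / 12.01 = 0.4446 mol; H: 0.8963 / 1.008 = 0.8892 mol; F: 4.224 / 19.00 = 0.2223 mol
Divide by the smallest (0.2223 mol F): C 2.000, H 4.000, F 1.000
Ratio ≈ 2:4:1, so the empirical formula is C2H4F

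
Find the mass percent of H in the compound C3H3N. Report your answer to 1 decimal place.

5.7%

Molar mass = 3(12.01) + 3(1.008) + 1(14.01) = 53.064 g/mol
Mass of H per mole = 3 × 1.008 = 3.024 g
% H = 3.024 / 53.064 × 100 = 5.7%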